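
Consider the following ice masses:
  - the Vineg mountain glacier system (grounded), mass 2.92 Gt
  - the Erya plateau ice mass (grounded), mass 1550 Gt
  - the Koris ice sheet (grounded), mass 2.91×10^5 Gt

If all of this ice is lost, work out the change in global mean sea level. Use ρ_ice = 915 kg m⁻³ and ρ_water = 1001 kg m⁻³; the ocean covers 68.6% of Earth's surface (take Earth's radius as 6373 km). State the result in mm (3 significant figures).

≈ 835 mm

Vineg: 2.92 Gt = 2.920×10^12 kg; dividing by ρ_w = 1001 kg m⁻³ gives 2.917×10^9 m³ of water.
Erya: 1550 Gt = 1.550×10^15 kg; dividing by ρ_w = 1001 kg m⁻³ gives 1.548×10^12 m³ of water.
Koris: 2.91×10^5 Gt = 2.910×10^17 kg; dividing by ρ_w = 1001 kg m⁻³ gives 2.907×10^14 m³ of water.
Total added water ≈ 2.923×10^14 m³ over 3.50×10^14 m² → Δh = 0.835 m = 835 mm.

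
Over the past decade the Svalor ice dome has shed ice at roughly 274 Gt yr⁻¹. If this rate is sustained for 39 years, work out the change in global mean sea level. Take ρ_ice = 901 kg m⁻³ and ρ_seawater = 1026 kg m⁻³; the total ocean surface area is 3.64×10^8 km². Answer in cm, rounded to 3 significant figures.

≈ 2.86 cm

Total mass lost = 274 Gt/yr × 39 yr = 1.069×10^4 Gt = 1.069×10^16 kg.
ρ_w = 1026 kg m⁻³, so water volume = 1.069×10^16 / 1026 = 1.042×10^13 m³.
Δh = 1.042×10^13 / 3.64×10^14 = 0.0286 m = 2.86 cm.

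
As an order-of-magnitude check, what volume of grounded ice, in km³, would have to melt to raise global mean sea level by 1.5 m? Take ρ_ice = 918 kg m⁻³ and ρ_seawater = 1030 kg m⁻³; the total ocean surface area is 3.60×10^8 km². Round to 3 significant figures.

Required water volume = Δh × A = 1.5 m × 3.60×10^14 m² = 5.400×10^14 m³ = 5.400×10^5 km³.
Ice volume = water volume × ρ_w/ρ_ice = 5.400×10^5 × 1030/918 = 6.06×10^5 km³.

≈ 6.06×10^5 km³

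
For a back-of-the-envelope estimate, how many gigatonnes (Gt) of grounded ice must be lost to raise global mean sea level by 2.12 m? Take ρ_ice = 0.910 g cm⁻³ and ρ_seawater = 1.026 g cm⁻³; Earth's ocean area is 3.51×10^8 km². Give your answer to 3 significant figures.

Required water volume = Δh × A = 2.12 m × 3.51×10^14 m² = 7.441×10^14 m³.
ρ_w = 1.026 g cm⁻³ = 1026 kg m⁻³, so the mass of water = 7.441×10^14 m³ × 1026 kg m⁻³ = 7.635×10^17 kg = 7.63×10^5 Gt (and the same mass of ice, by conservation).

≈ 7.63×10^5 Gt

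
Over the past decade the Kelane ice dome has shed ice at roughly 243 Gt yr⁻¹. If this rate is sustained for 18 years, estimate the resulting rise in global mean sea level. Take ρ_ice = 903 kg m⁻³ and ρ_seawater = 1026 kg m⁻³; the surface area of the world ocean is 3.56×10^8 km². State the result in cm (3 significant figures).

≈ 1.20 cm

Total mass lost = 243 Gt/yr × 18 yr = 4374 Gt = 4.374×10^15 kg.
ρ_w = 1026 kg m⁻³, so water volume = 4.374×10^15 / 1026 = 4.263×10^12 m³.
Δh = 4.263×10^12 / 3.56×10^14 = 0.0120 m = 1.20 cm.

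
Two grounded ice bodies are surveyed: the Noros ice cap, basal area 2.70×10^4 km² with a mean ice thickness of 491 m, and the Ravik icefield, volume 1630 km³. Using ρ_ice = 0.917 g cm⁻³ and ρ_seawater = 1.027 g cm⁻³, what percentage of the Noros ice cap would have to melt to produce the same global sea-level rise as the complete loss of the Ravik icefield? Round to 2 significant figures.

≈ 12 %

Equal sea-level rise means equal mass of meltwater, i.e. equal mass of ice lost.
Ice mass of Ravik: 1.495×10^15 kg; ice mass of Noros: 1.216×10^16 kg.
Fraction required = 1.495×10^15 / 1.216×10^16 = 0.123 → 12 %.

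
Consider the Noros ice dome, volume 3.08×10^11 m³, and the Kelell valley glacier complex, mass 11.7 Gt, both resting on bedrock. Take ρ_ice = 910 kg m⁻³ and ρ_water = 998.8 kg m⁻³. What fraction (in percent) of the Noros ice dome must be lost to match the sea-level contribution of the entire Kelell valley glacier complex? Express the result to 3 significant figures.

Equal sea-level rise means equal mass of meltwater, i.e. equal mass of ice lost.
Ice mass of Kelell: 1.170×10^13 kg; ice mass of Noros: 2.803×10^14 kg.
Fraction required = 1.170×10^13 / 2.803×10^14 = 0.0417 → 4.17 %.

≈ 4.17 %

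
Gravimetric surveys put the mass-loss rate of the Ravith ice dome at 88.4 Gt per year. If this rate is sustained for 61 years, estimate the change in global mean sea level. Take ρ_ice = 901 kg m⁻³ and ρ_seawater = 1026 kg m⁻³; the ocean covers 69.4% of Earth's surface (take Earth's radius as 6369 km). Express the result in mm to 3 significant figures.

≈ 14.9 mm

Total mass lost = 88.4 Gt/yr × 61 yr = 5392 Gt = 5.392×10^15 kg.
ρ_w = 1026 kg m⁻³, so water volume = 5.392×10^15 / 1026 = 5.256×10^12 m³.
Δh = 5.256×10^12 / 3.54×10^14 = 0.0149 m = 14.9 mm.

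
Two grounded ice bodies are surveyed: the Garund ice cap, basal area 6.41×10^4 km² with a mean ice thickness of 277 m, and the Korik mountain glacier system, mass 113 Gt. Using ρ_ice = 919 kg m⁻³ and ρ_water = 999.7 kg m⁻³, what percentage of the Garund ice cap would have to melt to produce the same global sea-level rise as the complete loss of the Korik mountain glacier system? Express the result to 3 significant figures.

Equal sea-level rise means equal mass of meltwater, i.e. equal mass of ice lost.
Ice mass of Korik: 1.130×10^14 kg; ice mass of Garund: 1.632×10^16 kg.
Fraction required = 1.130×10^14 / 1.632×10^16 = 6.93×10^-3 → 0.693 %.

≈ 0.693 %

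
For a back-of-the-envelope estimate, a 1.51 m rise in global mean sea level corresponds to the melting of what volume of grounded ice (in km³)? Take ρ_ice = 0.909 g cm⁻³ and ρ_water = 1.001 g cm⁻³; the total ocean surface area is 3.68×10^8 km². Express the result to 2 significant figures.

Required water volume = Δh × A = 1.51 m × 3.68×10^14 m² = 5.557×10^14 m³ = 5.557×10^5 km³.
Ice volume = water volume × ρ_w/ρ_ice = 5.557×10^5 × 1001/909 = 6.1×10^5 km³.

≈ 6.1×10^5 km³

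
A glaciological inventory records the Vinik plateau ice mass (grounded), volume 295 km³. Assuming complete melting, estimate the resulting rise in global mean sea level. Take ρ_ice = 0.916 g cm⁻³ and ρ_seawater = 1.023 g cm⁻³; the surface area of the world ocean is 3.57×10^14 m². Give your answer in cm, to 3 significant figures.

≈ 0.0740 cm

Vinik: 295 km³ × (916/1023) = 264.1 km³ of water.
Spread over 3.57×10^14 m² of ocean, Δh = 2.641×10^11 / 3.57×10^14 = 7.40×10^-4 m = 0.0740 cm.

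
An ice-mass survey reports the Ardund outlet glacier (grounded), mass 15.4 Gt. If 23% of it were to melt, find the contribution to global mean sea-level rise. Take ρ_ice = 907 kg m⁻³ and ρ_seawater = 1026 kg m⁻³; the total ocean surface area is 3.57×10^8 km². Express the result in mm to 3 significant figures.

Ardund: 0.23 × 15.4 Gt = 3.542×10^12 kg; dividing by ρ_w = 1026 kg m⁻³ gives 3.452×10^9 m³ of water.
Spread over 3.57×10^14 m² of ocean, Δh = 3.452×10^9 / 3.57×10^14 = 9.67×10^-6 m = 9.67×10^-3 mm.

≈ 9.67×10^-3 mm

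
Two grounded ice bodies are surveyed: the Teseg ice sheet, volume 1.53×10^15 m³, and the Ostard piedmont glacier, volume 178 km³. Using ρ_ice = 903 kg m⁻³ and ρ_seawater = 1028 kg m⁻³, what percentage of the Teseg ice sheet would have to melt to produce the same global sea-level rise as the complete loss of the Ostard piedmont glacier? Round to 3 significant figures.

≈ 0.0116 %

Equal sea-level rise means equal mass of meltwater, i.e. equal mass of ice lost.
Ice mass of Ostard: 1.607×10^14 kg; ice mass of Teseg: 1.382×10^18 kg.
Fraction required = 1.607×10^14 / 1.382×10^18 = 1.16×10^-4 → 0.0116 %.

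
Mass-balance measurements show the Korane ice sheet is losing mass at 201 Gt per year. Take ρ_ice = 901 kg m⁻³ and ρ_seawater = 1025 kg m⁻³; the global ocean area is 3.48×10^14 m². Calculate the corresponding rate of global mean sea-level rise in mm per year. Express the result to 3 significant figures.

≈ 0.563 mm/yr

ρ_w = 1025 kg m⁻³. Annual water volume added = 201 Gt / ρ_w = 2.010×10^14 kg / 1025 kg m⁻³ = 1.961×10^11 m³.
Δh per year = 1.961×10^11 / 3.48×10^14 = 5.63×10^-4 m = 0.563 mm.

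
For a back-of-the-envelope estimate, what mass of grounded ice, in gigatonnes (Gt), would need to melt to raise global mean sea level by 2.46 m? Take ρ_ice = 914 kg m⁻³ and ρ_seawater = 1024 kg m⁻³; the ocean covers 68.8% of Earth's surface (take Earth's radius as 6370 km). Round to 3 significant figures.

Required water volume = Δh × A = 2.46 m × 3.51×10^14 m² = 8.630×10^14 m³.
ρ_w = 1024 kg m⁻³, so the mass of water = 8.630×10^14 m³ × 1024 kg m⁻³ = 8.837×10^17 kg = 8.84×10^5 Gt (and the same mass of ice, by conservation).

≈ 8.84×10^5 Gt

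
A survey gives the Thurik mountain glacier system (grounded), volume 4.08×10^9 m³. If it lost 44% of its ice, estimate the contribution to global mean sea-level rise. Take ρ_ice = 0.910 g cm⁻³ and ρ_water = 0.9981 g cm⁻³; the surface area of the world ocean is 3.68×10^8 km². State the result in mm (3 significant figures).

Thurik: 0.44 × 4.08×10^9 m³ × (910/998.1) = 1.637×10^9 m³ of water.
Spread over 3.68×10^14 m² of ocean, Δh = 1.637×10^9 / 3.68×10^14 = 4.45×10^-6 m = 4.45×10^-3 mm.

≈ 4.45×10^-3 mm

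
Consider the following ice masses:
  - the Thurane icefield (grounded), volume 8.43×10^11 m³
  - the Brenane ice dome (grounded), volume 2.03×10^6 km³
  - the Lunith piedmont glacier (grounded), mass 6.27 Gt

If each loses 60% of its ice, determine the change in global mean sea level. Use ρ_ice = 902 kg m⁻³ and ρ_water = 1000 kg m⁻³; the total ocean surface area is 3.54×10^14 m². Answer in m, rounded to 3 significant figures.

Thurane: 0.6 × 8.43×10^11 m³ × (902/1000) = 4.562×10^11 m³ of water.
Brenane: 0.6 × 2.03×10^6 km³ × (902/1000) = 1.099×10^6 km³ of water.
Lunith: 0.6 × 6.27 Gt = 3.762×10^12 kg; dividing by ρ_w = 1000 kg m⁻³ gives 3.762×10^9 m³ of water.
Total added water ≈ 1.099×10^15 m³ over 3.54×10^14 m² → Δh = 3.10 m.

≈ 3.10 m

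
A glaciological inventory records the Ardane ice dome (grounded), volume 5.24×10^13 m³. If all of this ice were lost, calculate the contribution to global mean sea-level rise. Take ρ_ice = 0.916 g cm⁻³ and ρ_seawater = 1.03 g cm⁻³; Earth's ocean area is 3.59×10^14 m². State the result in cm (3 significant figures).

Ardane: 5.24×10^13 m³ × (916/1030) = 4.660×10^13 m³ of water.
Spread over 3.59×10^14 m² of ocean, Δh = 4.660×10^13 / 3.59×10^14 = 0.130 m = 13.0 cm.

≈ 13.0 cm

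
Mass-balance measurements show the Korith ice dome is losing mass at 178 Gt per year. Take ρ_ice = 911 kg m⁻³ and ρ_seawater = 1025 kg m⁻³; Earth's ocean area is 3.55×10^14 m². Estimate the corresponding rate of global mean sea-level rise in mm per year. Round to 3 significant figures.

ρ_w = 1025 kg m⁻³. Annual water volume added = 178 Gt / ρ_w = 1.780×10^14 kg / 1025 kg m⁻³ = 1.737×10^11 m³.
Δh per year = 1.737×10^11 / 3.55×10^14 = 4.89×10^-4 m = 0.489 mm.

≈ 0.489 mm/yr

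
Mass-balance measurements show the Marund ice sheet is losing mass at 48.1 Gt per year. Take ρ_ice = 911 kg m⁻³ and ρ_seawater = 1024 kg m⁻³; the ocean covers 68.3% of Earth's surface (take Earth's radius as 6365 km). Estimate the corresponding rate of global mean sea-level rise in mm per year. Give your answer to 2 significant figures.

ρ_w = 1024 kg m⁻³. Annual water volume added = 48.1 Gt / ρ_w = 4.810×10^13 kg / 1024 kg m⁻³ = 4.697×10^10 m³.
Δh per year = 4.697×10^10 / 3.48×10^14 = 1.35×10^-4 m = 0.14 mm.

≈ 0.14 mm/yr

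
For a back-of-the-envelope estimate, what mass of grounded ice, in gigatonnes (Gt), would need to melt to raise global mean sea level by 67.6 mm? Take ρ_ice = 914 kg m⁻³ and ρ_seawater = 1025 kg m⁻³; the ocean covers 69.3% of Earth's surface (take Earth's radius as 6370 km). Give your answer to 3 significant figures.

≈ 2.45×10^4 Gt

Required water volume = Δh × A = 0.0676 m × 3.53×10^14 m² = 2.389×10^13 m³.
ρ_w = 1025 kg m⁻³, so the mass of water = 2.389×10^13 m³ × 1025 kg m⁻³ = 2.448×10^16 kg = 2.45×10^4 Gt (and the same mass of ice, by conservation).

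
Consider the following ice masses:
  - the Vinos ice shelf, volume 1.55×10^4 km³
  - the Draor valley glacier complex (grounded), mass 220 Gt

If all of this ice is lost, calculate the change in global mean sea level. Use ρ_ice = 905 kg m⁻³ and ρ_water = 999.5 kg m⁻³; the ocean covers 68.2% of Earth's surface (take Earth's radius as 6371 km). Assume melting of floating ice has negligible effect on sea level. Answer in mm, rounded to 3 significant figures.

≈ 0.633 mm

The Vinos ice shelf is floating and already displaces its own weight of water, so its melt adds essentially nothing to sea level.
Draor: 220 Gt = 2.200×10^14 kg; dividing by ρ_w = 999.5 kg m⁻³ gives 2.201×10^11 m³ of water.
Total added water ≈ 2.201×10^11 m³ over 3.48×10^14 m² → Δh = 6.33×10^-4 m = 0.633 mm.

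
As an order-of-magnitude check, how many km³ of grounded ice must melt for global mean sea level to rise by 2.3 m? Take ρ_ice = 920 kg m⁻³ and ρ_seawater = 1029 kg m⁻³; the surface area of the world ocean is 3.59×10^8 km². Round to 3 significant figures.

≈ 9.24×10^5 km³

Required water volume = Δh × A = 2.3 m × 3.59×10^14 m² = 8.257×10^14 m³ = 8.257×10^5 km³.
Ice volume = water volume × ρ_w/ρ_ice = 8.257×10^5 × 1029/920 = 9.24×10^5 km³.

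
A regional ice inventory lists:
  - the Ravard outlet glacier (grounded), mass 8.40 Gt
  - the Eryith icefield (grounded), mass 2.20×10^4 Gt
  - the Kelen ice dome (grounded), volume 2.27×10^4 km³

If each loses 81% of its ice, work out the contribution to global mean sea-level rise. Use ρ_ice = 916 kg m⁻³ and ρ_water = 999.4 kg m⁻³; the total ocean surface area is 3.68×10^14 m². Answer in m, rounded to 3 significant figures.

Ravard: 0.81 × 8.40 Gt = 6.804×10^12 kg; dividing by ρ_w = 999.4 kg m⁻³ gives 6.808×10^9 m³ of water.
Eryith: 0.81 × 2.20×10^4 Gt = 1.782×10^16 kg; dividing by ρ_w = 999.4 kg m⁻³ gives 1.783×10^13 m³ of water.
Kelen: 0.81 × 2.27×10^4 km³ × (916/999.4) = 1.685×10^4 km³ of water.
Total added water ≈ 3.469×10^13 m³ over 3.68×10^14 m² → Δh = 0.0943 m.

≈ 0.0943 m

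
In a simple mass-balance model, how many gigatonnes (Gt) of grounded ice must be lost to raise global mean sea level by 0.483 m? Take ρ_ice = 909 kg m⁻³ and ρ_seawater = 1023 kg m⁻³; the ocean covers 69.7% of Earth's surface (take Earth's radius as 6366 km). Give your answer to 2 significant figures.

Required water volume = Δh × A = 0.483 m × 3.55×10^14 m² = 1.714×10^14 m³.
ρ_w = 1023 kg m⁻³, so the mass of water = 1.714×10^14 m³ × 1023 kg m⁻³ = 1.754×10^17 kg = 1.8×10^5 Gt (and the same mass of ice, by conservation).

≈ 1.8×10^5 Gt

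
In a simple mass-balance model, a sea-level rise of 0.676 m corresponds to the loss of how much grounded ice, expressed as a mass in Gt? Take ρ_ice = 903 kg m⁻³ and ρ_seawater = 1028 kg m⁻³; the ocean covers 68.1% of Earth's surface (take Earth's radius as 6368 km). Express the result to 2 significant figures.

Required water volume = Δh × A = 0.676 m × 3.47×10^14 m² = 2.346×10^14 m³.
ρ_w = 1028 kg m⁻³, so the mass of water = 2.346×10^14 m³ × 1028 kg m⁻³ = 2.412×10^17 kg = 2.4×10^5 Gt (and the same mass of ice, by conservation).

≈ 2.4×10^5 Gt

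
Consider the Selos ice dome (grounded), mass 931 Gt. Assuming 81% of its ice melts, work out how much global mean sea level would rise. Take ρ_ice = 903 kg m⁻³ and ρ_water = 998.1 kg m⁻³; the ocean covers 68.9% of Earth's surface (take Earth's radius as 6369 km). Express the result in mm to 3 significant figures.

Selos: 0.81 × 931 Gt = 7.541×10^14 kg; dividing by ρ_w = 998.1 kg m⁻³ gives 7.555×10^11 m³ of water.
Spread over 3.51×10^14 m² of ocean, Δh = 7.555×10^11 / 3.51×10^14 = 2.15×10^-3 m = 2.15 mm.

≈ 2.15 mm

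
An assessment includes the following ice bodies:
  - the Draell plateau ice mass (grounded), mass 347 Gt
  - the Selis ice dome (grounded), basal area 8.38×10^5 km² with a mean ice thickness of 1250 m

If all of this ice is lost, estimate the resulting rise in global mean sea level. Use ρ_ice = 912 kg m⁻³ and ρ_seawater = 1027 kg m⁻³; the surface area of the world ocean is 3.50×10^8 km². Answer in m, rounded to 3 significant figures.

Draell: 347 Gt = 3.470×10^14 kg; dividing by ρ_w = 1027 kg m⁻³ gives 3.379×10^11 m³ of water.
Selis: ice volume = 8.38×10^5 km² × 1250 m = 1.048×10^6 km³; 1.048×10^6 × (912/1027) = 9.302×10^5 km³ of water.
Total added water ≈ 9.305×10^14 m³ over 3.50×10^14 m² → Δh = 2.66 m.

≈ 2.66 m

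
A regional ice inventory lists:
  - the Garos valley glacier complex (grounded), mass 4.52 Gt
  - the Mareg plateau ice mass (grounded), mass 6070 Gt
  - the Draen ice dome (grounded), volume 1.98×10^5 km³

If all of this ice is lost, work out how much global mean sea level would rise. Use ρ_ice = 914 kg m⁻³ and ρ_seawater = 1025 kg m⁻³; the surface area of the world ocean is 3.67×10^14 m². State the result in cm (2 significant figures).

≈ 50 cm

Garos: 4.52 Gt = 4.520×10^12 kg; dividing by ρ_w = 1025 kg m⁻³ gives 4.410×10^9 m³ of water.
Mareg: 6070 Gt = 6.070×10^15 kg; dividing by ρ_w = 1025 kg m⁻³ gives 5.922×10^12 m³ of water.
Draen: 1.98×10^5 km³ × (914/1025) = 1.766×10^5 km³ of water.
Total added water ≈ 1.825×10^14 m³ over 3.67×10^14 m² → Δh = 0.497 m = 50 cm.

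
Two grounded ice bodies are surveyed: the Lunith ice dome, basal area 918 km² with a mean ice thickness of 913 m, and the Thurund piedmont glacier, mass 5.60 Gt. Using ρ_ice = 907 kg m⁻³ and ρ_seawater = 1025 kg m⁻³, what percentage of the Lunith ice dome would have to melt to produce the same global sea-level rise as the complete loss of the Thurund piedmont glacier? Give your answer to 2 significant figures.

Equal sea-level rise means equal mass of meltwater, i.e. equal mass of ice lost.
Ice mass of Thurund: 5.600×10^12 kg; ice mass of Lunith: 7.602×10^14 kg.
Fraction required = 5.600×10^12 / 7.602×10^14 = 7.37×10^-3 → 0.74 %.

≈ 0.74 %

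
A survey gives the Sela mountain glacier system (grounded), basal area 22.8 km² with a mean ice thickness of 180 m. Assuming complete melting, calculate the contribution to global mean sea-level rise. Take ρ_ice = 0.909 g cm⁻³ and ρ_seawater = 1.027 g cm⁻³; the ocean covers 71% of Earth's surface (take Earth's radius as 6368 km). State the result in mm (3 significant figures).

≈ 0.0100 mm

Sela: ice volume = 22.8 km² × 180 m = 4.104 km³; 4.104 × (909/1027) = 3.632 km³ of water.
Spread over 3.62×10^14 m² of ocean, Δh = 3.632×10^9 / 3.62×10^14 = 1.00×10^-5 m = 0.0100 mm.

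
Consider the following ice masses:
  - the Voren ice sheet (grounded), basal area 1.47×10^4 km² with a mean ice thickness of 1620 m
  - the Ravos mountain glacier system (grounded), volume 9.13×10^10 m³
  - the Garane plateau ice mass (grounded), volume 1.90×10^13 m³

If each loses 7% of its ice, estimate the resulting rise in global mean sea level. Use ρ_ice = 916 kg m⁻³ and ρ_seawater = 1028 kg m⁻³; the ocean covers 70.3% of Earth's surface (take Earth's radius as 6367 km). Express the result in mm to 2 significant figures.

Voren: ice volume = 1.47×10^4 km² × 1620 m = 2.381×10^4 km³; 0.07 × 2.381×10^4 × (916/1028) = 1485 km³ of water.
Ravos: 0.07 × 9.13×10^10 m³ × (916/1028) = 5.695×10^9 m³ of water.
Garane: 0.07 × 1.90×10^13 m³ × (916/1028) = 1.185×10^12 m³ of water.
Total added water ≈ 2.676×10^12 m³ over 3.58×10^14 m² → Δh = 7.47×10^-3 m = 7.5 mm.

≈ 7.5 mm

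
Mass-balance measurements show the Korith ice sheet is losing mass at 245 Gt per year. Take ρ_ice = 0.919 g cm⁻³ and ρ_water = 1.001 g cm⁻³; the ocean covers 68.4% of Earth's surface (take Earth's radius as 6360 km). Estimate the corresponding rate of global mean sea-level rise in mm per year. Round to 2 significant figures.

ρ_w = 1.001 g cm⁻³ = 1001 kg m⁻³. Annual water volume added = 245 Gt / ρ_w = 2.450×10^14 kg / 1001 kg m⁻³ = 2.448×10^11 m³.
Δh per year = 2.448×10^11 / 3.48×10^14 = 7.04×10^-4 m = 0.70 mm.

≈ 0.70 mm/yr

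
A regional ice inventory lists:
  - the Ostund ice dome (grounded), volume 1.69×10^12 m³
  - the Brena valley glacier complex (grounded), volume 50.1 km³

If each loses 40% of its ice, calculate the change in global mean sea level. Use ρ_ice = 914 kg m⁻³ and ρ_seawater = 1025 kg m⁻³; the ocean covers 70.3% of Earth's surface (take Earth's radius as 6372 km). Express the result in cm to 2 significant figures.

Ostund: 0.4 × 1.69×10^12 m³ × (914/1025) = 6.028×10^11 m³ of water.
Brena: 0.4 × 50.1 km³ × (914/1025) = 17.87 km³ of water.
Total added water ≈ 6.207×10^11 m³ over 3.59×10^14 m² → Δh = 1.73×10^-3 m = 0.17 cm.

≈ 0.17 cm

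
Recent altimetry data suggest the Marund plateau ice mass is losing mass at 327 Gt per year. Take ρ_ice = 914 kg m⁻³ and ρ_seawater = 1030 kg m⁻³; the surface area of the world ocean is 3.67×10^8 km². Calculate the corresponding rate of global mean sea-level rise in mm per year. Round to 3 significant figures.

ρ_w = 1030 kg m⁻³. Annual water volume added = 327 Gt / ρ_w = 3.270×10^14 kg / 1030 kg m⁻³ = 3.175×10^11 m³.
Δh per year = 3.175×10^11 / 3.67×10^14 = 8.65×10^-4 m = 0.865 mm.

≈ 0.865 mm/yr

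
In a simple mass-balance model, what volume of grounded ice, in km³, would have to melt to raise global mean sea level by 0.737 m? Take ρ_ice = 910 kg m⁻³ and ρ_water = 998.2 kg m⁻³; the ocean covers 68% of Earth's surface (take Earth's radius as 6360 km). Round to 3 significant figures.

Required water volume = Δh × A = 0.737 m × 3.46×10^14 m² = 2.547×10^14 m³ = 2.547×10^5 km³.
Ice volume = water volume × ρ_w/ρ_ice = 2.547×10^5 × 998.2/910 = 2.79×10^5 km³.

≈ 2.79×10^5 km³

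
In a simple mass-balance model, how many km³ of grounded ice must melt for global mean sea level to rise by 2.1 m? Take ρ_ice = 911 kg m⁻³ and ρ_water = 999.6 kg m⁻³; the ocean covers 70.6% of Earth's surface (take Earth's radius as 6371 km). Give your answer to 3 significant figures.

Required water volume = Δh × A = 2.1 m × 3.60×10^14 m² = 7.562×10^14 m³ = 7.562×10^5 km³.
Ice volume = water volume × ρ_w/ρ_ice = 7.562×10^5 × 999.6/911 = 8.30×10^5 km³.

≈ 8.30×10^5 km³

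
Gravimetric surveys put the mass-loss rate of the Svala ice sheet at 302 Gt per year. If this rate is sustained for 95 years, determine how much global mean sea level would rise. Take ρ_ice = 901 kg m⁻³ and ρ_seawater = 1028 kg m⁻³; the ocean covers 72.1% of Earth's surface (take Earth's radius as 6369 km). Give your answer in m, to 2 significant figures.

Total mass lost = 302 Gt/yr × 95 yr = 2.869×10^4 Gt = 2.869×10^16 kg.
ρ_w = 1028 kg m⁻³, so water volume = 2.869×10^16 / 1028 = 2.791×10^13 m³.
Δh = 2.791×10^13 / 3.68×10^14 = 0.0759 m.

≈ 0.076 m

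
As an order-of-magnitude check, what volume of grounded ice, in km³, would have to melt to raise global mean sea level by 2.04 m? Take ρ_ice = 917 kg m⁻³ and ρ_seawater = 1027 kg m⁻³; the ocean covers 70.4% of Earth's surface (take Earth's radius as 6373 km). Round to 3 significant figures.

≈ 8.21×10^5 km³

Required water volume = Δh × A = 2.04 m × 3.59×10^14 m² = 7.330×10^14 m³ = 7.330×10^5 km³.
Ice volume = water volume × ρ_w/ρ_ice = 7.330×10^5 × 1027/917 = 8.21×10^5 km³.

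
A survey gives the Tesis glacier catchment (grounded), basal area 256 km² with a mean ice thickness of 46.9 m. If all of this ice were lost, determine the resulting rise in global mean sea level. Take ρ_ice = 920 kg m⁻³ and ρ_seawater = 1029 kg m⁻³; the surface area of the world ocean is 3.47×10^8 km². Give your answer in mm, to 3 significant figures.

Tesis: ice volume = 256 km² × 46.9 m = 12.01 km³; 12.01 × (920/1029) = 10.73 km³ of water.
Spread over 3.47×10^14 m² of ocean, Δh = 1.073×10^10 / 3.47×10^14 = 3.09×10^-5 m = 0.0309 mm.

≈ 0.0309 mm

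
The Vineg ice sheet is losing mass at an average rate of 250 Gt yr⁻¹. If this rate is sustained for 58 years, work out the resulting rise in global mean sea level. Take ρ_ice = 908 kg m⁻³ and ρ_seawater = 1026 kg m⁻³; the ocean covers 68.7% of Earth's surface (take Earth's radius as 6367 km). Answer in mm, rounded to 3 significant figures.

Total mass lost = 250 Gt/yr × 58 yr = 1.450×10^4 Gt = 1.450×10^16 kg.
ρ_w = 1026 kg m⁻³, so water volume = 1.450×10^16 / 1026 = 1.413×10^13 m³.
Δh = 1.413×10^13 / 3.50×10^14 = 0.0404 m = 40.4 mm.

≈ 40.4 mm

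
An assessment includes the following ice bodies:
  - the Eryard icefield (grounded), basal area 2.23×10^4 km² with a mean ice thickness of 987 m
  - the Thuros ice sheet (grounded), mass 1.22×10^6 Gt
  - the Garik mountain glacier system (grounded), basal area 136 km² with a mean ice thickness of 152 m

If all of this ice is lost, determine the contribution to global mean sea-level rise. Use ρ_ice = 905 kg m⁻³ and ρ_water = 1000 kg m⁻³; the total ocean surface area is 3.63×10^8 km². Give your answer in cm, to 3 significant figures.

≈ 342 cm

Eryard: ice volume = 2.23×10^4 km² × 987 m = 2.201×10^4 km³; 2.201×10^4 × (905/1000) = 1.992×10^4 km³ of water.
Thuros: 1.22×10^6 Gt = 1.220×10^18 kg; dividing by ρ_w = 1000 kg m⁻³ gives 1.220×10^15 m³ of water.
Garik: ice volume = 136 km² × 152 m = 20.67 km³; 20.67 × (905/1000) = 18.71 km³ of water.
Total added water ≈ 1.240×10^15 m³ over 3.63×10^14 m² → Δh = 3.42 m = 342 cm.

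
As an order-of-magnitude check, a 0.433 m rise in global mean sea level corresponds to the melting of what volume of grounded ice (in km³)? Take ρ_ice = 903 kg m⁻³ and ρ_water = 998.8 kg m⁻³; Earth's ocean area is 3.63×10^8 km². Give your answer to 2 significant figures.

≈ 1.7×10^5 km³

Required water volume = Δh × A = 0.433 m × 3.63×10^14 m² = 1.572×10^14 m³ = 1.572×10^5 km³.
Ice volume = water volume × ρ_w/ρ_ice = 1.572×10^5 × 998.8/903 = 1.7×10^5 km³.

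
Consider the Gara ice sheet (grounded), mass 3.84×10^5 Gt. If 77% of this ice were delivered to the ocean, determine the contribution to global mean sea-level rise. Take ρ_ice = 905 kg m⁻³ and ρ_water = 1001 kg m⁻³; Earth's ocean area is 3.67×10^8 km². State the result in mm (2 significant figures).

≈ 800 mm

Gara: 0.77 × 3.84×10^5 Gt = 2.957×10^17 kg; dividing by ρ_w = 1001 kg m⁻³ gives 2.954×10^14 m³ of water.
Spread over 3.67×10^14 m² of ocean, Δh = 2.954×10^14 / 3.67×10^14 = 0.805 m = 800 mm.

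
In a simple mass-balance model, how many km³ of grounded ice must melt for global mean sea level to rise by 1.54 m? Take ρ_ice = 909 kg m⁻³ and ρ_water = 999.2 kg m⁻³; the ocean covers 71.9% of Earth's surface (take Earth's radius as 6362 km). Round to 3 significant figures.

≈ 6.19×10^5 km³

Required water volume = Δh × A = 1.54 m × 3.66×10^14 m² = 5.632×10^14 m³ = 5.632×10^5 km³.
Ice volume = water volume × ρ_w/ρ_ice = 5.632×10^5 × 999.2/909 = 6.19×10^5 km³.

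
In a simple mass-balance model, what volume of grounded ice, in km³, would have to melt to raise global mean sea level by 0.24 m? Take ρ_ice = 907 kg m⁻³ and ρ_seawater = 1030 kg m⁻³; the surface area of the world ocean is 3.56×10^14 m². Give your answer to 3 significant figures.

Required water volume = Δh × A = 0.24 m × 3.56×10^14 m² = 8.544×10^13 m³ = 8.544×10^4 km³.
Ice volume = water volume × ρ_w/ρ_ice = 8.544×10^4 × 1030/907 = 9.70×10^4 km³.

≈ 9.70×10^4 km³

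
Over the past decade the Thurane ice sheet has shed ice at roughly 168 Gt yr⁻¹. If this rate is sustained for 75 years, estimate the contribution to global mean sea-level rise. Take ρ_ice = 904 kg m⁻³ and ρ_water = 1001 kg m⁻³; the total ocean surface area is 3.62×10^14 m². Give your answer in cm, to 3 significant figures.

≈ 3.48 cm

Total mass lost = 168 Gt/yr × 75 yr = 1.260×10^4 Gt = 1.260×10^16 kg.
ρ_w = 1001 kg m⁻³, so water volume = 1.260×10^16 / 1001 = 1.259×10^13 m³.
Δh = 1.259×10^13 / 3.62×10^14 = 0.0348 m = 3.48 cm.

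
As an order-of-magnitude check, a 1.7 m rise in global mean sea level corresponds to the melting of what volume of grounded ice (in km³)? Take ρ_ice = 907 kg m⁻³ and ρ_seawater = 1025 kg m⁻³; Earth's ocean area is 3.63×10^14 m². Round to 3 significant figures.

≈ 6.97×10^5 km³

Required water volume = Δh × A = 1.7 m × 3.63×10^14 m² = 6.171×10^14 m³ = 6.171×10^5 km³.
Ice volume = water volume × ρ_w/ρ_ice = 6.171×10^5 × 1025/907 = 6.97×10^5 km³.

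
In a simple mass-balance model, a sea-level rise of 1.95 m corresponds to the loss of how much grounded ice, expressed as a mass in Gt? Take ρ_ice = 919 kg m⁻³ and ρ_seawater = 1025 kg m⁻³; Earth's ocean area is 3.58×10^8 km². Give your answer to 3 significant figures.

Required water volume = Δh × A = 1.95 m × 3.58×10^14 m² = 6.981×10^14 m³.
ρ_w = 1025 kg m⁻³, so the mass of water = 6.981×10^14 m³ × 1025 kg m⁻³ = 7.156×10^17 kg = 7.16×10^5 Gt (and the same mass of ice, by conservation).

≈ 7.16×10^5 Gt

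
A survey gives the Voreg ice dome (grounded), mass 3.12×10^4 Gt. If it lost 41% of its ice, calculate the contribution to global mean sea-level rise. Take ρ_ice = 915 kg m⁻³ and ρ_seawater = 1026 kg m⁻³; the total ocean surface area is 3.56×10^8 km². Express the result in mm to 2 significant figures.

Voreg: 0.41 × 3.12×10^4 Gt = 1.279×10^16 kg; dividing by ρ_w = 1026 kg m⁻³ gives 1.247×10^13 m³ of water.
Spread over 3.56×10^14 m² of ocean, Δh = 1.247×10^13 / 3.56×10^14 = 0.0350 m = 35 mm.

≈ 35 mm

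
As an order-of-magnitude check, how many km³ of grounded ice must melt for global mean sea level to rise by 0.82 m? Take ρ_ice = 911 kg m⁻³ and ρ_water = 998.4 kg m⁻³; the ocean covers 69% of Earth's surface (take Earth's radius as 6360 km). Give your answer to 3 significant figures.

≈ 3.15×10^5 km³

Required water volume = Δh × A = 0.82 m × 3.51×10^14 m² = 2.876×10^14 m³ = 2.876×10^5 km³.
Ice volume = water volume × ρ_w/ρ_ice = 2.876×10^5 × 998.4/911 = 3.15×10^5 km³.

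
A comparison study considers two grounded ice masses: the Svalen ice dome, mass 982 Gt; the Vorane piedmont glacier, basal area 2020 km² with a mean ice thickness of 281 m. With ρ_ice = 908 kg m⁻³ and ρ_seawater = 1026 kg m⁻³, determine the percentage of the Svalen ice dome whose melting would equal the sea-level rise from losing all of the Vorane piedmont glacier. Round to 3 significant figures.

Equal sea-level rise means equal mass of meltwater, i.e. equal mass of ice lost.
Ice mass of Vorane: 5.154×10^14 kg; ice mass of Svalen: 9.820×10^14 kg.
Fraction required = 5.154×10^14 / 9.820×10^14 = 0.525 → 52.5 %.

≈ 52.5 %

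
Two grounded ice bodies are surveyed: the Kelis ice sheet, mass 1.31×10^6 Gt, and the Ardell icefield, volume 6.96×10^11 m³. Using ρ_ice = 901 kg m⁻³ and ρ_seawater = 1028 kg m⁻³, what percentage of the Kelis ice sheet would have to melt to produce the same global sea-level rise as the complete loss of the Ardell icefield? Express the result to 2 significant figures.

Equal sea-level rise means equal mass of meltwater, i.e. equal mass of ice lost.
Ice mass of Ardell: 6.271×10^14 kg; ice mass of Kelis: 1.310×10^18 kg.
Fraction required = 6.271×10^14 / 1.310×10^18 = 4.79×10^-4 → 0.048 %.

≈ 0.048 %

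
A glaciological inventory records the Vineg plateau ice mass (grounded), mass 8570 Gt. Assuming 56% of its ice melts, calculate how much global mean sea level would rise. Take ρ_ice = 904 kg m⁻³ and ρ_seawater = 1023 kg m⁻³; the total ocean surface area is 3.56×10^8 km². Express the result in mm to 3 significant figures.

≈ 13.2 mm

Vineg: 0.56 × 8570 Gt = 4.799×10^15 kg; dividing by ρ_w = 1023 kg m⁻³ gives 4.691×10^12 m³ of water.
Spread over 3.56×10^14 m² of ocean, Δh = 4.691×10^12 / 3.56×10^14 = 0.0132 m = 13.2 mm.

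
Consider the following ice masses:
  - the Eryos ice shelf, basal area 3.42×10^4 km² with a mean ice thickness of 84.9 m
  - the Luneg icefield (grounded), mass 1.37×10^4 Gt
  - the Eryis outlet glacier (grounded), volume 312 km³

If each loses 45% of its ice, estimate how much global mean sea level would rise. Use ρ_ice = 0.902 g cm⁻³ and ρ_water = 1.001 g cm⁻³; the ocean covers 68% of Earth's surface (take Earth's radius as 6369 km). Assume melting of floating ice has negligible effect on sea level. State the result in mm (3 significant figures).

≈ 18.1 mm

The Eryos ice shelf is floating and already displaces its own weight of water, so its melt adds essentially nothing to sea level.
Luneg: 0.45 × 1.37×10^4 Gt = 6.165×10^15 kg; dividing by ρ_w = 1.001 g cm⁻³ = 1001 kg m⁻³ gives 6.159×10^12 m³ of water.
Eryis: 0.45 × 312 km³ × (902/1001) = 126.5 km³ of water.
Total added water ≈ 6.285×10^12 m³ over 3.47×10^14 m² → Δh = 0.0181 m = 18.1 mm.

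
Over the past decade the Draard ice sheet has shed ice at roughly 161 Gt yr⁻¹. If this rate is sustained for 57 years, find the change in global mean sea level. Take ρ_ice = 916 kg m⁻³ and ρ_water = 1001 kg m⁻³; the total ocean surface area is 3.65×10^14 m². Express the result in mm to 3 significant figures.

Total mass lost = 161 Gt/yr × 57 yr = 9177 Gt = 9.177×10^15 kg.
ρ_w = 1001 kg m⁻³, so water volume = 9.177×10^15 / 1001 = 9.168×10^12 m³.
Δh = 9.168×10^12 / 3.65×10^14 = 0.0251 m = 25.1 mm.

≈ 25.1 mm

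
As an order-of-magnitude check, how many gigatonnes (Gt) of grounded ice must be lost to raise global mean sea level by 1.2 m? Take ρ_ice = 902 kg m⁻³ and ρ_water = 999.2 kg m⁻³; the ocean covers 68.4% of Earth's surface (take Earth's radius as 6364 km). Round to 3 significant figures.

Required water volume = Δh × A = 1.2 m × 3.48×10^14 m² = 4.177×10^14 m³.
ρ_w = 999.2 kg m⁻³, so the mass of water = 4.177×10^14 m³ × 999.2 kg m⁻³ = 4.174×10^17 kg = 4.17×10^5 Gt (and the same mass of ice, by conservation).

≈ 4.17×10^5 Gt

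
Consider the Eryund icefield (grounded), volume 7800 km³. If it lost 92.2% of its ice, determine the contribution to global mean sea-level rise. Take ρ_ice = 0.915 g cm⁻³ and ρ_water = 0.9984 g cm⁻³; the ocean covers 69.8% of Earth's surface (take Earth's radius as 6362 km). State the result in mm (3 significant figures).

Eryund: 0.922 × 7800 km³ × (915/998.4) = 6591 km³ of water.
Spread over 3.55×10^14 m² of ocean, Δh = 6.591×10^12 / 3.55×10^14 = 0.0186 m = 18.6 mm.

≈ 18.6 mm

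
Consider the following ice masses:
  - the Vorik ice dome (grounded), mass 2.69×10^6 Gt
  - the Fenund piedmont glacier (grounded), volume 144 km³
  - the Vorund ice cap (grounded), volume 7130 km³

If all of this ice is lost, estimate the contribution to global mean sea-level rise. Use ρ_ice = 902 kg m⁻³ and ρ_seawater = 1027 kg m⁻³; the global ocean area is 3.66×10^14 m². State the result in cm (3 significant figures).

≈ 717 cm

Vorik: 2.69×10^6 Gt = 2.690×10^18 kg; dividing by ρ_w = 1027 kg m⁻³ gives 2.619×10^15 m³ of water.
Fenund: 144 km³ × (902/1027) = 126.5 km³ of water.
Vorund: 7130 km³ × (902/1027) = 6262 km³ of water.
Total added water ≈ 2.626×10^15 m³ over 3.66×10^14 m² → Δh = 7.17 m = 717 cm.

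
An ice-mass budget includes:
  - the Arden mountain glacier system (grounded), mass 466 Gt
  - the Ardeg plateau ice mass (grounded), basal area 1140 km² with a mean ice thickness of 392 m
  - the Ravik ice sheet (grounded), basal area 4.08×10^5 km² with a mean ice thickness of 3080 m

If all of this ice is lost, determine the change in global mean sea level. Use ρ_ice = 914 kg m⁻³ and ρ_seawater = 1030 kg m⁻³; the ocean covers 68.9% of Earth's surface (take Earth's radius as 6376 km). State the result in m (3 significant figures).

≈ 3.17 m

Arden: 466 Gt = 4.660×10^14 kg; dividing by ρ_w = 1030 kg m⁻³ gives 4.524×10^11 m³ of water.
Ardeg: ice volume = 1140 km² × 392 m = 446.9 km³; 446.9 × (914/1030) = 396.6 km³ of water.
Ravik: ice volume = 4.08×10^5 km² × 3080 m = 1.257×10^6 km³; 1.257×10^6 × (914/1030) = 1.115×10^6 km³ of water.
Total added water ≈ 1.116×10^15 m³ over 3.52×10^14 m² → Δh = 3.17 m.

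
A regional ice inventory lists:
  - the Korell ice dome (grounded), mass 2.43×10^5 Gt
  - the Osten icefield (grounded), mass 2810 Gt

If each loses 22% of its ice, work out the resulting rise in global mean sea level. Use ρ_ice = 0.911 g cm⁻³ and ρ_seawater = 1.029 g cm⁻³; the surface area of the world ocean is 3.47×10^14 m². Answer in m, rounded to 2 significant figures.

≈ 0.15 m

Korell: 0.22 × 2.43×10^5 Gt = 5.346×10^16 kg; dividing by ρ_w = 1.029 g cm⁻³ = 1029 kg m⁻³ gives 5.195×10^13 m³ of water.
Osten: 0.22 × 2810 Gt = 6.182×10^14 kg; dividing by ρ_w = 1029 kg m⁻³ gives 6.008×10^11 m³ of water.
Total added water ≈ 5.255×10^13 m³ over 3.47×10^14 m² → Δh = 0.151 m.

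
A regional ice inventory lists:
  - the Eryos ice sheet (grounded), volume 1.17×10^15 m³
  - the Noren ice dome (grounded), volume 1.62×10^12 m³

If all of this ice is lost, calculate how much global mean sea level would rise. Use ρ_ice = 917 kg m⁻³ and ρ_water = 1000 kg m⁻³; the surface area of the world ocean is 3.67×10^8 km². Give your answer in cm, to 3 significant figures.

Eryos: 1.17×10^15 m³ × (917/1000) = 1.073×10^15 m³ of water.
Noren: 1.62×10^12 m³ × (917/1000) = 1.486×10^12 m³ of water.
Total added water ≈ 1.074×10^15 m³ over 3.67×10^14 m² → Δh = 2.93 m = 293 cm.

≈ 293 cm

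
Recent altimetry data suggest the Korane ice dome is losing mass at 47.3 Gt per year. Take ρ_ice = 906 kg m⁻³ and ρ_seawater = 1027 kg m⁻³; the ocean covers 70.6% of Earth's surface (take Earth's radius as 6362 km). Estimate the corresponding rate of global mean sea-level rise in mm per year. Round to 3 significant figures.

ρ_w = 1027 kg m⁻³. Annual water volume added = 47.3 Gt / ρ_w = 4.730×10^13 kg / 1027 kg m⁻³ = 4.606×10^10 m³.
Δh per year = 4.606×10^10 / 3.59×10^14 = 1.28×10^-4 m = 0.128 mm.

≈ 0.128 mm/yr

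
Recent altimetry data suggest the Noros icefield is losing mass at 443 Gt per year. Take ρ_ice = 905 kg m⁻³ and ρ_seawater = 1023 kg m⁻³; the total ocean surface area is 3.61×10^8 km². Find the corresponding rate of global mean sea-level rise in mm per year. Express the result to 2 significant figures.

≈ 1.2 mm/yr

ρ_w = 1023 kg m⁻³. Annual water volume added = 443 Gt / ρ_w = 4.430×10^14 kg / 1023 kg m⁻³ = 4.330×10^11 m³.
Δh per year = 4.330×10^11 / 3.61×10^14 = 1.20×10^-3 m = 1.2 mm.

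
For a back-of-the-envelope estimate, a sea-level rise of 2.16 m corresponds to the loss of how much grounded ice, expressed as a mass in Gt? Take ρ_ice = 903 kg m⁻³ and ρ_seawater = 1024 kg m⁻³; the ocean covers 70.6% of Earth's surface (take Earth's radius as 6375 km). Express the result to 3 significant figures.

≈ 7.97×10^5 Gt

Required water volume = Δh × A = 2.16 m × 3.61×10^14 m² = 7.788×10^14 m³.
ρ_w = 1024 kg m⁻³, so the mass of water = 7.788×10^14 m³ × 1024 kg m⁻³ = 7.975×10^17 kg = 7.97×10^5 Gt (and the same mass of ice, by conservation).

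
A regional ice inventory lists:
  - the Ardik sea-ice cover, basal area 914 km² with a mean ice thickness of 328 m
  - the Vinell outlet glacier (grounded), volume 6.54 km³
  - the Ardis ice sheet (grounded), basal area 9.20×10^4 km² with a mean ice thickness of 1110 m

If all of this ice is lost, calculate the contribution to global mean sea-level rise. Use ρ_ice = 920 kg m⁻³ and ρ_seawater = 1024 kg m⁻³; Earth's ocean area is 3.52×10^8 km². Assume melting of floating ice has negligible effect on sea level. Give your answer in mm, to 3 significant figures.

≈ 261 mm

The Ardik sea-ice cover is floating and already displaces its own weight of water, so its melt adds essentially nothing to sea level.
Vinell: 6.54 km³ × (920/1024) = 5.876 km³ of water.
Ardis: ice volume = 9.20×10^4 km² × 1110 m = 1.021×10^5 km³; 1.021×10^5 × (920/1024) = 9.175×10^4 km³ of water.
Total added water ≈ 9.175×10^13 m³ over 3.52×10^14 m² → Δh = 0.261 m = 261 mm.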